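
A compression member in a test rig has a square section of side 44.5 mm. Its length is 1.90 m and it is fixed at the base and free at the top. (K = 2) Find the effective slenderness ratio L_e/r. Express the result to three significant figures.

λ ≈ 296

For a square r = a/√12 = 44.5/√12 = 12.85 mm
L_e = K·L = 2 × 1.90 m = 3.800 m = 3800.0 mm
λ = L_e / r_min = 3800.0 / 12.85 = 296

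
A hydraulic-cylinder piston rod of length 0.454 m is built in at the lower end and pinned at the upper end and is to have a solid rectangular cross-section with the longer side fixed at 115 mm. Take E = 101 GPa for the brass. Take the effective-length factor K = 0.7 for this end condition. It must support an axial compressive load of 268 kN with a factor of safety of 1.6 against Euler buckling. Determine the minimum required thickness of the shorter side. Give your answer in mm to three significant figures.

b ≈ 16.6 mm

Required P_cr = n·P = 1.6 × 268 = 428.8 kN
L_e = K·L = 0.7 × 0.454 = 0.3178 m
Required I = P_cr·L_e²/(π²E) = 4.288×10^5 × 0.3178² / (π² × 1.01×10^11) = 4.345×10^-8 m⁴
I_req = 4.345×10^4 mm⁴
Rectangle, weak axis: I_min = h·b³/12 with h = 115 mm fixed  ⇒  b = (12I/h)^(1/3) = 16.6 mm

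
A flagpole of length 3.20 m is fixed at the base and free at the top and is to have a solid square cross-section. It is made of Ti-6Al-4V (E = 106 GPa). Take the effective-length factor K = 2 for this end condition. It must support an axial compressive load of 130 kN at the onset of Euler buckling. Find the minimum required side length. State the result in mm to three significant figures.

L_e = K·L = 2 × 3.20 = 6.400 m
Required I = P_cr·L_e²/(π²E) = 1.300×10^5 × 6.400² / (π² × 1.06×10^11) = 5.090×10^-6 m⁴
I_req = 5.090×10^6 mm⁴
Solid square: I = a⁴/12  ⇒  a = (12I)^(1/4) = (12×5.090×10^6)^(1/4) = 88.4 mm

a ≈ 88.4 mm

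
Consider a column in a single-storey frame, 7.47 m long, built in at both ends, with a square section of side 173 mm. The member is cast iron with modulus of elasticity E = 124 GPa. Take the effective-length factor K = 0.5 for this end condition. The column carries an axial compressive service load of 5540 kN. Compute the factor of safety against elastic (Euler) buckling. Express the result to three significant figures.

I = a⁴/12 = 173⁴/12 = 7.465×10^7 mm⁴
I = 7.465×10^7 mm⁴ = 7.465×10^-5 m⁴
Effective length L_e = K·L = 0.5 × 7.47 = 3.735 m
P_cr = π²EI / L_e² = π² × 124×10⁹ × 7.465×10^-5 / 3.735² = 6.549×10^6 N
Factor of safety n = P_cr / P = 6548.5 / 5540 = 1.18

n ≈ 1.18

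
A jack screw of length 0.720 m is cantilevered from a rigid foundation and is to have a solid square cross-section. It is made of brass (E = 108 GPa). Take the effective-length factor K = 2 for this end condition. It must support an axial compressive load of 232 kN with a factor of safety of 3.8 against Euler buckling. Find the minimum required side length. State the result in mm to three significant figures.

Required P_cr = n·P = 3.8 × 232 = 881.6 kN
L_e = K·L = 2 × 0.720 = 1.440 m
Required I = P_cr·L_e²/(π²E) = 8.816×10^5 × 1.440² / (π² × 1.08×10^11) = 1.715×10^-6 m⁴
I_req = 1.715×10^6 mm⁴
Solid square: I = a⁴/12  ⇒  a = (12I)^(1/4) = (12×1.715×10^6)^(1/4) = 67.4 mm

a ≈ 67.4 mm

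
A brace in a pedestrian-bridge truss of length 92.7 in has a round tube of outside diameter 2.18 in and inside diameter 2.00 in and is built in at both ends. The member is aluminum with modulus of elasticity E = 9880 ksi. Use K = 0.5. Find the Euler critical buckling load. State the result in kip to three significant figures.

P_cr ≈ 14.7 kip

d_o = 2.18 in, d_i = 2.00 in
I = π(d_o⁴ − d_i⁴)/64 = π(2.18⁴ − 2.000⁴)/64 = 0.3233 in⁴
Effective length L_e = K·L = 0.5 × 92.7 = 46.35 in
P_cr = π²EI / L_e² = π² × 9880×10³ × 0.3233 / 46.35² = 1.467×10^4 lb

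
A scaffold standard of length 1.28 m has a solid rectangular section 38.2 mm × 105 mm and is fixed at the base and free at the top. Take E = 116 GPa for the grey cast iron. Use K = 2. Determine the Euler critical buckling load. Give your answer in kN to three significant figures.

Buckling occurs about the weak axis: I_min = h·b³/12 with b = 38.2 mm (the shorter side).
I_min = 105×38.2³/12 = 4.878×10^5 mm⁴
I = 4.878×10^5 mm⁴ = 4.878×10^-7 m⁴
Effective length L_e = K·L = 2 × 1.28 = 2.560 m
P_cr = π²EI / L_e² = π² × 116×10⁹ × 4.878×10^-7 / 2.560² = 8.521×10^4 N

P_cr ≈ 85.2 kN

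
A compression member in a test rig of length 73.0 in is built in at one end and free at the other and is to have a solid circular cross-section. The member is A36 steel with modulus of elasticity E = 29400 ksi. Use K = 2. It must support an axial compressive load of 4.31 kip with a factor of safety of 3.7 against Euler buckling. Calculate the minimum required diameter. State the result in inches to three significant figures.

Required P_cr = n·P = 3.7 × 4.31 = 15.95 kip
L_e = K·L = 2 × 73.0 = 146.0 in
Required I = P_cr·L_e²/(π²E) = 1.595×10^4 × 146.0² / (π² × 2.94×10^7) = 1.171 in⁴
Solid circle: I = πd⁴/64  ⇒  d = (64I/π)^(1/4) = (64×1.171/π)^(1/4) = 2.21 in

d ≈ 2.21 in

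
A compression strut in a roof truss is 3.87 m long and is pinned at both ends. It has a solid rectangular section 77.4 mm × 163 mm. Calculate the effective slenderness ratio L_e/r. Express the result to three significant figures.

Buckling occurs about the weak axis: I_min = h·b³/12 with b = 77.4 mm (the shorter side).
I_min = 163×77.4³/12 = 6.298×10^6 mm⁴
A = 1.262×10^4 mm²;  r_min = √(I/A) = √(6.298×10^6/1.262×10^4) = 22.34 mm
L_e = K·L = 1 × 3.87 m = 3.870 m = 3870.0 mm
λ = L_e / r_min = 3870.0 / 22.34 = 173

λ ≈ 173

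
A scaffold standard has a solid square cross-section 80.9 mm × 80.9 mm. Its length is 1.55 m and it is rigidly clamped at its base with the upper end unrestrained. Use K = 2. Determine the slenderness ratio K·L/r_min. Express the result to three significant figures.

λ ≈ 133

I = a⁴/12 = 80.9⁴/12 = 3.570×10^6 mm⁴
A = 6.545×10^3 mm²;  r_min = √(I/A) = √(3.570×10^6/6.545×10^3) = 23.35 mm
L_e = K·L = 2 × 1.55 m = 3.100 m = 3100.0 mm
λ = L_e / r_min = 3100.0 / 23.35 = 133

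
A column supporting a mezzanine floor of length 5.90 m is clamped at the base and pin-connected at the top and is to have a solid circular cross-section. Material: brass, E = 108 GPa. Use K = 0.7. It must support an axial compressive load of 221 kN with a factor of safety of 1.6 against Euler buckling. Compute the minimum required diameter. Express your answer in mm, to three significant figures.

d ≈ 104 mm

Required P_cr = n·P = 1.6 × 221 = 353.6 kN
L_e = K·L = 0.7 × 5.90 = 4.130 m
Required I = P_cr·L_e²/(π²E) = 3.536×10^5 × 4.130² / (π² × 1.08×10^11) = 5.658×10^-6 m⁴
I_req = 5.658×10^6 mm⁴
Solid circle: I = πd⁴/64  ⇒  d = (64I/π)^(1/4) = (64×5.658×10^6/π)^(1/4) = 104 mm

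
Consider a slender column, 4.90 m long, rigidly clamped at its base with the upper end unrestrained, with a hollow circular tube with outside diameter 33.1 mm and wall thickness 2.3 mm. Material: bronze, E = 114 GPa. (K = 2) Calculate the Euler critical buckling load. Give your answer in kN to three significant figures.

P_cr ≈ 0.311 kN

Inner diameter d_i = 33.1 − 2×2.3 = 28.50 mm
I = π(d_o⁴ − d_i⁴)/64 = π(33.1⁴ − 28.50⁴)/64 = 2.654×10^4 mm⁴
I = 2.654×10^4 mm⁴ = 2.654×10^-8 m⁴
Effective length L_e = K·L = 2 × 4.90 = 9.800 m
P_cr = π²EI / L_e² = π² × 114×10⁹ × 2.654×10^-8 / 9.800² = 310.9 N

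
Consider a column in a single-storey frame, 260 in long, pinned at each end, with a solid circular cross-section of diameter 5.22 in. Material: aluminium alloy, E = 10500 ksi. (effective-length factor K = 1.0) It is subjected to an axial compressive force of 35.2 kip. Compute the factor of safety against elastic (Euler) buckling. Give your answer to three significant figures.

n ≈ 1.59

I = πd⁴/64 = π×5.22⁴/64 = 36.45 in⁴
Effective length L_e = K·L = 1 × 260 = 260.0 in
P_cr = π²EI / L_e² = π² × 10500×10³ × 36.45 / 260.0² = 5.587×10^4 lb
Factor of safety n = P_cr / P = 55.872 / 35.2 = 1.59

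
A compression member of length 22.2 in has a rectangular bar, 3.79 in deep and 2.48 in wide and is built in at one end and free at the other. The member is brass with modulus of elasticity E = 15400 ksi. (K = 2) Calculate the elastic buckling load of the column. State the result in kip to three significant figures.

Buckling occurs about the weak axis: I_min = h·b³/12 with b = 2.48 in (the shorter side).
I_min = 3.79×2.48³/12 = 4.817 in⁴
Effective length L_e = K·L = 2 × 22.2 = 44.40 in
P_cr = π²EI / L_e² = π² × 15400×10³ × 4.817 / 44.40² = 3.714×10^5 lb

P_cr ≈ 371 kip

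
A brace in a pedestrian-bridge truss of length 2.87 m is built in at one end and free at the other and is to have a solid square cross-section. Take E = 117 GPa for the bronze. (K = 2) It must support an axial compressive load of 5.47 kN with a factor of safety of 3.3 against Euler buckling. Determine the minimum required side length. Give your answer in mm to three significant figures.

Required P_cr = n·P = 3.3 × 5.47 = 18.05 kN
L_e = K·L = 2 × 2.87 = 5.740 m
Required I = P_cr·L_e²/(π²E) = 1.805×10^4 × 5.740² / (π² × 1.17×10^11) = 5.150×10^-7 m⁴
I_req = 5.150×10^5 mm⁴
Solid square: I = a⁴/12  ⇒  a = (12I)^(1/4) = (12×5.150×10^5)^(1/4) = 49.9 mm

a ≈ 49.9 mm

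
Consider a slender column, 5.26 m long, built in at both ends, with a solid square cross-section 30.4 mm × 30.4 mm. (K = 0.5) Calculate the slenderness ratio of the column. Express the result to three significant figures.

λ ≈ 300

I = a⁴/12 = 30.4⁴/12 = 7.117×10^4 mm⁴
A = 924.2 mm²;  r_min = √(I/A) = √(7.117×10^4/924.2) = 8.776 mm
L_e = K·L = 0.5 × 5.26 m = 2.630 m = 2630.0 mm
λ = L_e / r_min = 2630.0 / 8.776 = 300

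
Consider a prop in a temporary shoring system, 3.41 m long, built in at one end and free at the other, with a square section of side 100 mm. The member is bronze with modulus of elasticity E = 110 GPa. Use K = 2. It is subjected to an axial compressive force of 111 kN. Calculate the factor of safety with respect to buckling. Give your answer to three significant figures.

I = a⁴/12 = 100⁴/12 = 8.333×10^6 mm⁴
I = 8.333×10^6 mm⁴ = 8.333×10^-6 m⁴
Effective length L_e = K·L = 2 × 3.41 = 6.820 m
P_cr = π²EI / L_e² = π² × 110×10⁹ × 8.333×10^-6 / 6.820² = 1.945×10^5 N
Factor of safety n = P_cr / P = 194.51 / 111 = 1.75

n ≈ 1.75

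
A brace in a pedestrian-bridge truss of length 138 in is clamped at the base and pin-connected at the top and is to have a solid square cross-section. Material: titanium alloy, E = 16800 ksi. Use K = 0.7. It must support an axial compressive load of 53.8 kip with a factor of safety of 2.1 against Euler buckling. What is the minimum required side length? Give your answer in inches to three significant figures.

a ≈ 2.96 in

Required P_cr = n·P = 2.1 × 53.8 = 113.0 kip
L_e = K·L = 0.7 × 138 = 96.60 in
Required I = P_cr·L_e²/(π²E) = 1.130×10^5 × 96.60² / (π² × 1.68×10^7) = 6.358 in⁴
Solid square: I = a⁴/12  ⇒  a = (12I)^(1/4) = (12×6.358)^(1/4) = 2.96 in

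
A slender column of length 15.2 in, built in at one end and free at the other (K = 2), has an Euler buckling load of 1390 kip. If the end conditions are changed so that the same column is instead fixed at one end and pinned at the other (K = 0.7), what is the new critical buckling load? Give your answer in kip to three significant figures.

P_cr ≈ 11300 kip

P_cr ∝ 1/K², so P_cr,new = P_cr,old × (K_old/K_new)² = 1390 × (2/0.7)²
= 1390 × 8.163 = 11300 kip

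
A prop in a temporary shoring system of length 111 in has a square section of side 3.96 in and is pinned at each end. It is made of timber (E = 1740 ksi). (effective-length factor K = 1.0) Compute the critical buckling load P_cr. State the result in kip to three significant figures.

P_cr ≈ 28.6 kip

I = a⁴/12 = 3.96⁴/12 = 20.49 in⁴
Effective length L_e = K·L = 1 × 111 = 111.0 in
P_cr = π²EI / L_e² = π² × 1740×10³ × 20.49 / 111.0² = 2.856×10^4 lb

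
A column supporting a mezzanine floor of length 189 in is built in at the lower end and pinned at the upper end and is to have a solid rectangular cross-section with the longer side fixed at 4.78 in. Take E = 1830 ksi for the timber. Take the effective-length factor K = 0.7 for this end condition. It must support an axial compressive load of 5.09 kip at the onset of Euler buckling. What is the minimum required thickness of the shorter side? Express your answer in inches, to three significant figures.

b ≈ 2.31 in

L_e = K·L = 0.7 × 189 = 132.3 in
Required I = P_cr·L_e²/(π²E) = 5.090×10^3 × 132.3² / (π² × 1.83×10^6) = 4.933 in⁴
Rectangle, weak axis: I_min = h·b³/12 with h = 4.78 in fixed  ⇒  b = (12I/h)^(1/3) = 2.31 in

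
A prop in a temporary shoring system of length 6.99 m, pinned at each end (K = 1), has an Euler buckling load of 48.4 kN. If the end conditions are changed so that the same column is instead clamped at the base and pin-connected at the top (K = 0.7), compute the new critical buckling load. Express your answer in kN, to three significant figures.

P_cr ∝ 1/K², so P_cr,new = P_cr,old × (K_old/K_new)² = 48.4 × (1/0.7)²
= 48.4 × 2.041 = 98.8 kN

P_cr ≈ 98.8 kN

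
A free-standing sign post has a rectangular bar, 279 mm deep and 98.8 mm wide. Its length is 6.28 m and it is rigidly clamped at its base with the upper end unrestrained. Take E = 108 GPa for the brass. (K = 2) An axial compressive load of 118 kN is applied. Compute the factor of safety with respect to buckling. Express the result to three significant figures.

n ≈ 1.28

Buckling occurs about the weak axis: I_min = h·b³/12 with b = 98.8 mm (the shorter side).
I_min = 279×98.8³/12 = 2.242×10^7 mm⁴
I = 2.242×10^7 mm⁴ = 2.242×10^-5 m⁴
Effective length L_e = K·L = 2 × 6.28 = 12.56 m
P_cr = π²EI / L_e² = π² × 108×10⁹ × 2.242×10^-5 / 12.56² = 1.515×10^5 N
Factor of safety n = P_cr / P = 151.51 / 118 = 1.28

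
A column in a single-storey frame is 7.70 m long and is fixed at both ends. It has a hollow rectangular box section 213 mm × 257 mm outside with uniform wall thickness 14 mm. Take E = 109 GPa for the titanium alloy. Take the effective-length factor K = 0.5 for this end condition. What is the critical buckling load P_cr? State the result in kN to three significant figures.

P_cr ≈ 6250 kN

Inner dimensions: h_i = 257 − 2×14 = 229.0 mm, b_i = 213 − 2×14 = 185.0 mm
Weak-axis I_min = (h_o·b_o³ − h_i·b_i³)/12 with b_o = 213, b_i = 185.0 mm (shorter outer/inner sides).
I_min = (257×213³ − 229.0×185.0³)/12 = 8.613×10^7 mm⁴
I = 8.613×10^7 mm⁴ = 8.613×10^-5 m⁴
Effective length L_e = K·L = 0.5 × 7.70 = 3.850 m
P_cr = π²EI / L_e² = π² × 109×10⁹ × 8.613×10^-5 / 3.850² = 6.251×10^6 N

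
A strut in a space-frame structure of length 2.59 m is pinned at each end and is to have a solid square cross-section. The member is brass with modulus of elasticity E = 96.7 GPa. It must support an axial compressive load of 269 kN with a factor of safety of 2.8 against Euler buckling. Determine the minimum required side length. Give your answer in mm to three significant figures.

a ≈ 89.3 mm

Required P_cr = n·P = 2.8 × 269 = 753.2 kN
L_e = K·L = 1 × 2.59 = 2.590 m
Required I = P_cr·L_e²/(π²E) = 7.532×10^5 × 2.590² / (π² × 9.67×10^10) = 5.294×10^-6 m⁴
I_req = 5.294×10^6 mm⁴
Solid square: I = a⁴/12  ⇒  a = (12I)^(1/4) = (12×5.294×10^6)^(1/4) = 89.3 mm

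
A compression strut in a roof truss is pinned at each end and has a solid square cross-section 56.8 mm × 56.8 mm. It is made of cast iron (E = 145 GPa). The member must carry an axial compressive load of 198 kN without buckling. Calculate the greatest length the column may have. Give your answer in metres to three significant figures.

L_max ≈ 2.50 m

I = a⁴/12 = 56.8⁴/12 = 8.674×10^5 mm⁴
I = 8.674×10^-7 m⁴
At the buckling limit P_cr = P = 1.980×10^5 N
From P_cr = π²EI/(K·L)²:  L = (1/K)·√(π²EI/P_cr) = (1/1)·√(π²×1.45×10^11×8.674×10^-7/1.980×10^5)
L = 2.50 m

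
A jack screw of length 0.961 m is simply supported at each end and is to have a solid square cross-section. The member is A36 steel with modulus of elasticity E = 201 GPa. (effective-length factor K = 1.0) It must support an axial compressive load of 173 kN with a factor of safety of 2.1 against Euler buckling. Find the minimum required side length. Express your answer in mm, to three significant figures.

Required P_cr = n·P = 2.1 × 173 = 363.3 kN
L_e = K·L = 1 × 0.961 = 0.9610 m
Required I = P_cr·L_e²/(π²E) = 3.633×10^5 × 0.9610² / (π² × 2.01×10^11) = 1.691×10^-7 m⁴
I_req = 1.691×10^5 mm⁴
Solid square: I = a⁴/12  ⇒  a = (12I)^(1/4) = (12×1.691×10^5)^(1/4) = 37.7 mm

a ≈ 37.7 mm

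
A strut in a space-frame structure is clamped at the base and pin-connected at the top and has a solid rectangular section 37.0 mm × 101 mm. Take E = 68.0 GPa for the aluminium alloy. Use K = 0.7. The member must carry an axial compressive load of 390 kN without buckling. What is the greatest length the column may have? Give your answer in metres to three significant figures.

L_max ≈ 1.22 m

Buckling occurs about the weak axis: I_min = h·b³/12 with b = 37.0 mm (the shorter side).
I_min = 101×37.0³/12 = 4.263×10^5 mm⁴
I = 4.263×10^-7 m⁴
At the buckling limit P_cr = P = 3.900×10^5 N
From P_cr = π²EI/(K·L)²:  L = (1/K)·√(π²EI/P_cr) = (1/0.7)·√(π²×6.80×10^10×4.263×10^-7/3.900×10^5)
L = 1.22 m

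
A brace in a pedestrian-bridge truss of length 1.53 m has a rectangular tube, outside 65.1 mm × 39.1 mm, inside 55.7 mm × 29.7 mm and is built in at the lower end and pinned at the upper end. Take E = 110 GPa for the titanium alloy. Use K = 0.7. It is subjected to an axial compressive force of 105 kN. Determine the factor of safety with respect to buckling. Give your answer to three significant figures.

Weak-axis I_min = (h_o·b_o³ − h_i·b_i³)/12 with b_o = 39.1, b_i = 29.70 mm (shorter outer/inner sides).
I_min = (65.1×39.1³ − 55.70×29.70³)/12 = 2.027×10^5 mm⁴
I = 2.027×10^5 mm⁴ = 2.027×10^-7 m⁴
Effective length L_e = K·L = 0.7 × 1.53 = 1.071 m
P_cr = π²EI / L_e² = π² × 110×10⁹ × 2.027×10^-7 / 1.071² = 1.918×10^5 N
Factor of safety n = P_cr / P = 191.84 / 105 = 1.83

n ≈ 1.83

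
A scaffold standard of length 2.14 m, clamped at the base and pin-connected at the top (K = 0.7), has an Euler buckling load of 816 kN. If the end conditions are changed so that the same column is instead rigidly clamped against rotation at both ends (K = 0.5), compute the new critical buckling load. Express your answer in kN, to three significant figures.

P_cr ∝ 1/K², so P_cr,new = P_cr,old × (K_old/K_new)² = 816 × (0.7/0.5)²
= 816 × 1.960 = 1600 kN

P_cr ≈ 1600 kN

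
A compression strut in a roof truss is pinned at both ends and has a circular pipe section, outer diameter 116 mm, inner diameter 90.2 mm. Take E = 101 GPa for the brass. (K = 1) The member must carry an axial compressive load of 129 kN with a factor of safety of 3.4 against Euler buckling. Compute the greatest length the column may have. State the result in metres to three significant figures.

d_o = 116 mm, d_i = 90.2 mm
I = π(d_o⁴ − d_i⁴)/64 = π(116⁴ − 90.20⁴)/64 = 5.639×10^6 mm⁴
I = 5.639×10^-6 m⁴
Required critical load P_cr = n·P = 3.4 × 129 = 438.6 kN = 4.386×10^5 N
From P_cr = π²EI/(K·L)²:  L = (1/K)·√(π²EI/P_cr) = (1/1)·√(π²×1.01×10^11×5.639×10^-6/4.386×10^5)
L = 3.58 m

L_max ≈ 3.58 m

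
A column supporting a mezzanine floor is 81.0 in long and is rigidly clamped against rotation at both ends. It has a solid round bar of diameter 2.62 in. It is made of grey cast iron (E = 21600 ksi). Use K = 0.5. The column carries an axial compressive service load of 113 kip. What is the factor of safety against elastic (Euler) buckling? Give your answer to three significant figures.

I = πd⁴/64 = π×2.62⁴/64 = 2.313 in⁴
Effective length L_e = K·L = 0.5 × 81.0 = 40.50 in
P_cr = π²EI / L_e² = π² × 21600×10³ × 2.313 / 40.50² = 3.006×10^5 lb
Factor of safety n = P_cr / P = 300.62 / 113 = 2.66

n ≈ 2.66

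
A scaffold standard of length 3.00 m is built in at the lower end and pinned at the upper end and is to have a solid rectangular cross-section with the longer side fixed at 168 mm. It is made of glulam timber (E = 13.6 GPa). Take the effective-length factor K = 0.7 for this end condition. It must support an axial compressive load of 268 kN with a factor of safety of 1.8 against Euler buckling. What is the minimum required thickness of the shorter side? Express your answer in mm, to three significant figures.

Required P_cr = n·P = 1.8 × 268 = 482.4 kN
L_e = K·L = 0.7 × 3.00 = 2.100 m
Required I = P_cr·L_e²/(π²E) = 4.824×10^5 × 2.100² / (π² × 1.36×10^10) = 1.585×10^-5 m⁴
I_req = 1.585×10^7 mm⁴
Rectangle, weak axis: I_min = h·b³/12 with h = 168 mm fixed  ⇒  b = (12I/h)^(1/3) = 104 mm

b ≈ 104 mm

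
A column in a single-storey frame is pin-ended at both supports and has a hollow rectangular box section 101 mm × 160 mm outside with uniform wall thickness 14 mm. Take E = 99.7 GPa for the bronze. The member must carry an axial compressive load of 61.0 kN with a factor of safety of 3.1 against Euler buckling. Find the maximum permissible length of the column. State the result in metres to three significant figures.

Inner dimensions: h_i = 160 − 2×14 = 132.0 mm, b_i = 101 − 2×14 = 73.00 mm
Weak-axis I_min = (h_o·b_o³ − h_i·b_i³)/12 with b_o = 101, b_i = 73.00 mm (shorter outer/inner sides).
I_min = (160×101³ − 132.0×73.00³)/12 = 9.458×10^6 mm⁴
I = 9.458×10^-6 m⁴
Required critical load P_cr = n·P = 3.1 × 61.0 = 189.1 kN = 1.891×10^5 N
From P_cr = π²EI/(K·L)²:  L = (1/K)·√(π²EI/P_cr) = (1/1)·√(π²×9.97×10^10×9.458×10^-6/1.891×10^5)
L = 7.02 m

L_max ≈ 7.02 m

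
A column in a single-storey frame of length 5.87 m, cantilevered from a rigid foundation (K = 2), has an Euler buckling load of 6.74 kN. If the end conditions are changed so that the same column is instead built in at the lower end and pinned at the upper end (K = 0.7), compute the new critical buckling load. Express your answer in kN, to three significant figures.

P_cr ∝ 1/K², so P_cr,new = P_cr,old × (K_old/K_new)² = 6.74 × (2/0.7)²
= 6.74 × 8.163 = 55.0 kN

P_cr ≈ 55.0 kN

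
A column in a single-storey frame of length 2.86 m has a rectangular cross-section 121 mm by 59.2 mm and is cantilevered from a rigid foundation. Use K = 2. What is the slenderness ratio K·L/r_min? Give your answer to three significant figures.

λ ≈ 335

Buckling occurs about the weak axis: I_min = h·b³/12 with b = 59.2 mm (the shorter side).
I_min = 121×59.2³/12 = 2.092×10^6 mm⁴
A = 7.163×10^3 mm²;  r_min = √(I/A) = √(2.092×10^6/7.163×10^3) = 17.09 mm
L_e = K·L = 2 × 2.86 m = 5.720 m = 5720.0 mm
λ = L_e / r_min = 5720.0 / 17.09 = 335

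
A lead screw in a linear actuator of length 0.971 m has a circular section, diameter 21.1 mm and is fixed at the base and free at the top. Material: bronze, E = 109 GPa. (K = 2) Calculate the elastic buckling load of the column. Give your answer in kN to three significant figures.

P_cr ≈ 2.78 kN

I = πd⁴/64 = π×21.1⁴/64 = 9.730×10^3 mm⁴
I = 9.730×10^3 mm⁴ = 9.730×10^-9 m⁴
Effective length L_e = K·L = 2 × 0.971 = 1.942 m
P_cr = π²EI / L_e² = π² × 109×10⁹ × 9.730×10^-9 / 1.942² = 2.775×10^3 N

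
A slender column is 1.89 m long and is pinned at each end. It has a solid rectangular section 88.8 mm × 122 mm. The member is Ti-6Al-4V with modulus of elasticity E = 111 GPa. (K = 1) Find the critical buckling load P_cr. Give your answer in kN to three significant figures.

Buckling occurs about the weak axis: I_min = h·b³/12 with b = 88.8 mm (the shorter side).
I_min = 122×88.8³/12 = 7.119×10^6 mm⁴
I = 7.119×10^6 mm⁴ = 7.119×10^-6 m⁴
Effective length L_e = K·L = 1 × 1.89 = 1.890 m
P_cr = π²EI / L_e² = π² × 111×10⁹ × 7.119×10^-6 / 1.890² = 2.183×10^6 N

P_cr ≈ 2180 kN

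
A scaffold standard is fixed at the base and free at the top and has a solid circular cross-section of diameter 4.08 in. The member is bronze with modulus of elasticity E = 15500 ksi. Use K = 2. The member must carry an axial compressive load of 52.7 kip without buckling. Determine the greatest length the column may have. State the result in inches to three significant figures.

I = πd⁴/64 = π×4.08⁴/64 = 13.60 in⁴
At the buckling limit P_cr = P = 5.270×10^4 lb
From P_cr = π²EI/(K·L)²:  L = (1/K)·√(π²EI/P_cr) = (1/2)·√(π²×1.55×10^7×13.60/5.270×10^4)
L = 99.4 in

L_max ≈ 99.4 in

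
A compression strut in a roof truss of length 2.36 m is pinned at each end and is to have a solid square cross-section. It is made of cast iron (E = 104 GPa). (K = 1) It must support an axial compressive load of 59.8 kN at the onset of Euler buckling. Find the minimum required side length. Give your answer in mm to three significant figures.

a ≈ 44.4 mm

L_e = K·L = 1 × 2.36 = 2.360 m
Required I = P_cr·L_e²/(π²E) = 5.980×10^4 × 2.360² / (π² × 1.04×10^11) = 3.245×10^-7 m⁴
I_req = 3.245×10^5 mm⁴
Solid square: I = a⁴/12  ⇒  a = (12I)^(1/4) = (12×3.245×10^5)^(1/4) = 44.4 mm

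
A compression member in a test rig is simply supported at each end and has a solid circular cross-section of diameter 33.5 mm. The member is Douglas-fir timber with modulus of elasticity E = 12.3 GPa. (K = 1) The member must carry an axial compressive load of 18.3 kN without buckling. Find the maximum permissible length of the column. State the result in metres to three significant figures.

I = πd⁴/64 = π×33.5⁴/64 = 6.182×10^4 mm⁴
I = 6.182×10^-8 m⁴
At the buckling limit P_cr = P = 1.830×10^4 N
From P_cr = π²EI/(K·L)²:  L = (1/K)·√(π²EI/P_cr) = (1/1)·√(π²×1.23×10^10×6.182×10^-8/1.830×10^4)
L = 0.640 m

L_max ≈ 0.640 m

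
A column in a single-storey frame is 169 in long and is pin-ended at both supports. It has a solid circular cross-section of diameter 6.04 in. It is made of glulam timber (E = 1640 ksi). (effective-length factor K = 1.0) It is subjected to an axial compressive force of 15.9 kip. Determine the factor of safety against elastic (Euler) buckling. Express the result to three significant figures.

n ≈ 2.33

I = πd⁴/64 = π×6.04⁴/64 = 65.33 in⁴
Effective length L_e = K·L = 1 × 169 = 169.0 in
P_cr = π²EI / L_e² = π² × 1640×10³ × 65.33 / 169.0² = 3.702×10^4 lb
Factor of safety n = P_cr / P = 37.024 / 15.9 = 2.33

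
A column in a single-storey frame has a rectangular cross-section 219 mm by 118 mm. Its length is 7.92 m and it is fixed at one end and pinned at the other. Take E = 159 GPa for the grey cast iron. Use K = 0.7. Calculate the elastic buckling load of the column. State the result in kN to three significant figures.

P_cr ≈ 1530 kN

Buckling occurs about the weak axis: I_min = h·b³/12 with b = 118 mm (the shorter side).
I_min = 219×118³/12 = 2.999×10^7 mm⁴
I = 2.999×10^7 mm⁴ = 2.999×10^-5 m⁴
Effective length L_e = K·L = 0.7 × 7.92 = 5.544 m
P_cr = π²EI / L_e² = π² × 159×10⁹ × 2.999×10^-5 / 5.544² = 1.531×10^6 N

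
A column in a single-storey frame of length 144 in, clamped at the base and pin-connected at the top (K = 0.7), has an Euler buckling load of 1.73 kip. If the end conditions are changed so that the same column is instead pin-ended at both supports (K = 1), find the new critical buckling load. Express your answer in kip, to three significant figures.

P_cr ∝ 1/K², so P_cr,new = P_cr,old × (K_old/K_new)² = 1.73 × (0.7/1)²
= 1.73 × 0.4900 = 0.848 kip

P_cr ≈ 0.848 kip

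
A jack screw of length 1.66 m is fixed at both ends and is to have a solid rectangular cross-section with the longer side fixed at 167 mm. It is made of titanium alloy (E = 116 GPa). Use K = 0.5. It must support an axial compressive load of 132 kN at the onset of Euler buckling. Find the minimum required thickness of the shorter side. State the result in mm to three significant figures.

b ≈ 17.9 mm

L_e = K·L = 0.5 × 1.66 = 0.8300 m
Required I = P_cr·L_e²/(π²E) = 1.320×10^5 × 0.8300² / (π² × 1.16×10^11) = 7.943×10^-8 m⁴
I_req = 7.943×10^4 mm⁴
Rectangle, weak axis: I_min = h·b³/12 with h = 167 mm fixed  ⇒  b = (12I/h)^(1/3) = 17.9 mm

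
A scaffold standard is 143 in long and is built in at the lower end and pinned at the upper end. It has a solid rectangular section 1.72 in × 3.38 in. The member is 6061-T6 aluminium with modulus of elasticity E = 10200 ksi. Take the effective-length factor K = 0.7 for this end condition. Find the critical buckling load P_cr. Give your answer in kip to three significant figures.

P_cr ≈ 14.4 kip

Buckling occurs about the weak axis: I_min = h·b³/12 with b = 1.72 in (the shorter side).
I_min = 3.38×1.72³/12 = 1.433 in⁴
Effective length L_e = K·L = 0.7 × 143 = 100.1 in
P_cr = π²EI / L_e² = π² × 10200×10³ × 1.433 / 100.1² = 1.440×10^4 lb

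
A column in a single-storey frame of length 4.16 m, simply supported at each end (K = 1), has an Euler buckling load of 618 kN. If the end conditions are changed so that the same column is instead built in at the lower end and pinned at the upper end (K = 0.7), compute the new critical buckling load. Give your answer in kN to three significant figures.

P_cr ≈ 1260 kN

P_cr ∝ 1/K², so P_cr,new = P_cr,old × (K_old/K_new)² = 618 × (1/0.7)²
= 618 × 2.041 = 1260 kN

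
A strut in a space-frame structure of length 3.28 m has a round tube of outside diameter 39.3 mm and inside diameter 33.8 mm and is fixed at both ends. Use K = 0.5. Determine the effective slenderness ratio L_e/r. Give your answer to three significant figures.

λ ≈ 127

d_o = 39.3 mm, d_i = 33.8 mm
I = π(d_o⁴ − d_i⁴)/64 = π(39.3⁴ − 33.80⁴)/64 = 5.303×10^4 mm⁴
A = 315.8 mm²;  r_min = √(I/A) = √(5.303×10^4/315.8) = 12.96 mm
L_e = K·L = 0.5 × 3.28 m = 1.640 m = 1640.0 mm
λ = L_e / r_min = 1640.0 / 12.96 = 127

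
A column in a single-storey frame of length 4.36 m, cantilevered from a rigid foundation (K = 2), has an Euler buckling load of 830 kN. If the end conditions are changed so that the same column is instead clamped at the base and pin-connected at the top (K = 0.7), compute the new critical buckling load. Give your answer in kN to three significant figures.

P_cr ∝ 1/K², so P_cr,new = P_cr,old × (K_old/K_new)² = 830 × (2/0.7)²
= 830 × 8.163 = 6780 kN

P_cr ≈ 6780 kN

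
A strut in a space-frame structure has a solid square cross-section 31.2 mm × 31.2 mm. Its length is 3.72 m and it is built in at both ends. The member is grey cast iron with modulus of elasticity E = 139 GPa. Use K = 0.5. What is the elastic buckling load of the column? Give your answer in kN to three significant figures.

I = a⁴/12 = 31.2⁴/12 = 7.897×10^4 mm⁴
I = 7.897×10^4 mm⁴ = 7.897×10^-8 m⁴
Effective length L_e = K·L = 0.5 × 3.72 = 1.860 m
P_cr = π²EI / L_e² = π² × 139×10⁹ × 7.897×10^-8 / 1.860² = 3.131×10^4 N

P_cr ≈ 31.3 kN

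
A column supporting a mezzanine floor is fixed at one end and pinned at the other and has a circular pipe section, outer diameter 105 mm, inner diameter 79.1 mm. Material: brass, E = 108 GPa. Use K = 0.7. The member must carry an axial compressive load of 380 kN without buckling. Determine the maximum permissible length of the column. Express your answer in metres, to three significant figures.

d_o = 105 mm, d_i = 79.1 mm
I = π(d_o⁴ − d_i⁴)/64 = π(105⁴ − 79.10⁴)/64 = 4.045×10^6 mm⁴
I = 4.045×10^-6 m⁴
At the buckling limit P_cr = P = 3.800×10^5 N
From P_cr = π²EI/(K·L)²:  L = (1/K)·√(π²EI/P_cr) = (1/0.7)·√(π²×1.08×10^11×4.045×10^-6/3.800×10^5)
L = 4.81 m

L_max ≈ 4.81 m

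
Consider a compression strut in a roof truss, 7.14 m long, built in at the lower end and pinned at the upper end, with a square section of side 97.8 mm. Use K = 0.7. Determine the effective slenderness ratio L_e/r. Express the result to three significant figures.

For a square r = a/√12 = 97.8/√12 = 28.23 mm
L_e = K·L = 0.7 × 7.14 m = 4.998 m = 4998.0 mm
λ = L_e / r_min = 4998.0 / 28.23 = 177

λ ≈ 177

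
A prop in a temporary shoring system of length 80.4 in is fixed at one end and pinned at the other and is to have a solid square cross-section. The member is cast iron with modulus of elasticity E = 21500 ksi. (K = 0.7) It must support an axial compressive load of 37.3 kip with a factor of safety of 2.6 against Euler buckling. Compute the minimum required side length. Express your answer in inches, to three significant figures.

Required P_cr = n·P = 2.6 × 37.3 = 96.98 kip
L_e = K·L = 0.7 × 80.4 = 56.28 in
Required I = P_cr·L_e²/(π²E) = 9.698×10^4 × 56.28² / (π² × 2.15×10^7) = 1.448 in⁴
Solid square: I = a⁴/12  ⇒  a = (12I)^(1/4) = (12×1.448)^(1/4) = 2.04 in

a ≈ 2.04 in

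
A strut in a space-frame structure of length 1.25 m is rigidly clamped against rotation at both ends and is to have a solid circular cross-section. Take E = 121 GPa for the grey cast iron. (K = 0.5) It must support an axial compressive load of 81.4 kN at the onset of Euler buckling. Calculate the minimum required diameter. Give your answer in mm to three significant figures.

L_e = K·L = 0.5 × 1.25 = 0.6250 m
Required I = P_cr·L_e²/(π²E) = 8.140×10^4 × 0.6250² / (π² × 1.21×10^11) = 2.663×10^-8 m⁴
I_req = 2.663×10^4 mm⁴
Solid circle: I = πd⁴/64  ⇒  d = (64I/π)^(1/4) = (64×2.663×10^4/π)^(1/4) = 27.1 mm

d ≈ 27.1 mm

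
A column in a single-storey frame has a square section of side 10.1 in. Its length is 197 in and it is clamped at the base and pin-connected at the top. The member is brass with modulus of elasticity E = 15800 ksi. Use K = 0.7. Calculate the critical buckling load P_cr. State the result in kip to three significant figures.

P_cr ≈ 7110 kip

I = a⁴/12 = 10.1⁴/12 = 867.2 in⁴
Effective length L_e = K·L = 0.7 × 197 = 137.9 in
P_cr = π²EI / L_e² = π² × 15800×10³ × 867.2 / 137.9² = 7.111×10^6 lb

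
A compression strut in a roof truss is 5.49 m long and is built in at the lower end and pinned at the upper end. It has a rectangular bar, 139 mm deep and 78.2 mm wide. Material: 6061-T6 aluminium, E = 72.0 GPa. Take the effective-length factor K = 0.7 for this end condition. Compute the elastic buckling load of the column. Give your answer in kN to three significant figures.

P_cr ≈ 267 kN

Buckling occurs about the weak axis: I_min = h·b³/12 with b = 78.2 mm (the shorter side).
I_min = 139×78.2³/12 = 5.539×10^6 mm⁴
I = 5.539×10^6 mm⁴ = 5.539×10^-6 m⁴
Effective length L_e = K·L = 0.7 × 5.49 = 3.843 m
P_cr = π²EI / L_e² = π² × 72.0×10⁹ × 5.539×10^-6 / 3.843² = 2.665×10^5 N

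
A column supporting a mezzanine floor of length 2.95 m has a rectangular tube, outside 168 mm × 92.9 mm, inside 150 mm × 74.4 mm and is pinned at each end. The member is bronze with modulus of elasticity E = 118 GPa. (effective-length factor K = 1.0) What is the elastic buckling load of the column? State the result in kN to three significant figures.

Weak-axis I_min = (h_o·b_o³ − h_i·b_i³)/12 with b_o = 92.9, b_i = 74.40 mm (shorter outer/inner sides).
I_min = (168×92.9³ − 150.0×74.40³)/12 = 6.077×10^6 mm⁴
I = 6.077×10^6 mm⁴ = 6.077×10^-6 m⁴
Effective length L_e = K·L = 1 × 2.95 = 2.950 m
P_cr = π²EI / L_e² = π² × 118×10⁹ × 6.077×10^-6 / 2.950² = 8.132×10^5 N

P_cr ≈ 813 kN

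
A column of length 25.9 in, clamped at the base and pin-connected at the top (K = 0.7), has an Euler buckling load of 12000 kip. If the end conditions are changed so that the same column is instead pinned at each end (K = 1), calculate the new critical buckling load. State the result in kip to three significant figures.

P_cr ≈ 5880 kip

P_cr ∝ 1/K², so P_cr,new = P_cr,old × (K_old/K_new)² = 12000 × (0.7/1)²
= 12000 × 0.4900 = 5880 kip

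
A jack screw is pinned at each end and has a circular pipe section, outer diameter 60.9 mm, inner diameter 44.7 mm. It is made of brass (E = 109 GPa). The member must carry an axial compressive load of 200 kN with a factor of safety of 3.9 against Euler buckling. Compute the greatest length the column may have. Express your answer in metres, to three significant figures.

d_o = 60.9 mm, d_i = 44.7 mm
I = π(d_o⁴ − d_i⁴)/64 = π(60.9⁴ − 44.70⁴)/64 = 4.792×10^5 mm⁴
I = 4.792×10^-7 m⁴
Required critical load P_cr = n·P = 3.9 × 200 = 780.0 kN = 7.800×10^5 N
From P_cr = π²EI/(K·L)²:  L = (1/K)·√(π²EI/P_cr) = (1/1)·√(π²×1.09×10^11×4.792×10^-7/7.800×10^5)
L = 0.813 m

L_max ≈ 0.813 m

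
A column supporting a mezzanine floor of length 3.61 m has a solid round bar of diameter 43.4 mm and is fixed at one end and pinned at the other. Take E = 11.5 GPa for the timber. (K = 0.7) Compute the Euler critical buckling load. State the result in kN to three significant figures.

P_cr ≈ 3.10 kN

I = πd⁴/64 = π×43.4⁴/64 = 1.742×10^5 mm⁴
I = 1.742×10^5 mm⁴ = 1.742×10^-7 m⁴
Effective length L_e = K·L = 0.7 × 3.61 = 2.527 m
P_cr = π²EI / L_e² = π² × 11.5×10⁹ × 1.742×10^-7 / 2.527² = 3.095×10^3 N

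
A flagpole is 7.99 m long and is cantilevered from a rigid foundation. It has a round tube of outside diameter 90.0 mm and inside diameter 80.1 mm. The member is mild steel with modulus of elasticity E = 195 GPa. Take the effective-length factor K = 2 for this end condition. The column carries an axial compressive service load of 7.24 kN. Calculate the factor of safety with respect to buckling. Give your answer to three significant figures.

d_o = 90.0 mm, d_i = 80.1 mm
I = π(d_o⁴ − d_i⁴)/64 = π(90.0⁴ − 80.10⁴)/64 = 1.200×10^6 mm⁴
I = 1.200×10^6 mm⁴ = 1.200×10^-6 m⁴
Effective length L_e = K·L = 2 × 7.99 = 15.98 m
P_cr = π²EI / L_e² = π² × 195×10⁹ × 1.200×10^-6 / 15.98² = 9.044×10^3 N
Factor of safety n = P_cr / P = 9.0435 / 7.24 = 1.25

n ≈ 1.25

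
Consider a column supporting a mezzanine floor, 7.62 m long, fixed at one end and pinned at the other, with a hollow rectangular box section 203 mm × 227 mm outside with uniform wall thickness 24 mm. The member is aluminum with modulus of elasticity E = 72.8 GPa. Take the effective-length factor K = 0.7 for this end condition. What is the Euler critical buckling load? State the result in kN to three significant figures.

P_cr ≈ 2590 kN

Inner dimensions: h_i = 227 − 2×24 = 179.0 mm, b_i = 203 − 2×24 = 155.0 mm
Weak-axis I_min = (h_o·b_o³ − h_i·b_i³)/12 with b_o = 203, b_i = 155.0 mm (shorter outer/inner sides).
I_min = (227×203³ − 179.0×155.0³)/12 = 1.027×10^8 mm⁴
I = 1.027×10^8 mm⁴ = 1.027×10^-4 m⁴
Effective length L_e = K·L = 0.7 × 7.62 = 5.334 m
P_cr = π²EI / L_e² = π² × 72.8×10⁹ × 1.027×10^-4 / 5.334² = 2.594×10^6 N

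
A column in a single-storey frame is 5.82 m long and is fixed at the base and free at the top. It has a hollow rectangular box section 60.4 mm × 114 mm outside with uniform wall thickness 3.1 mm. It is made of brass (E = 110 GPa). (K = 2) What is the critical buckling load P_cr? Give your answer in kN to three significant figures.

Inner dimensions: h_i = 114 − 2×3.1 = 107.8 mm, b_i = 60.4 − 2×3.1 = 54.20 mm
Weak-axis I_min = (h_o·b_o³ − h_i·b_i³)/12 with b_o = 60.4, b_i = 54.20 mm (shorter outer/inner sides).
I_min = (114×60.4³ − 107.8×54.20³)/12 = 6.630×10^5 mm⁴
I = 6.630×10^5 mm⁴ = 6.630×10^-7 m⁴
Effective length L_e = K·L = 2 × 5.82 = 11.64 m
P_cr = π²EI / L_e² = π² × 110×10⁹ × 6.630×10^-7 / 11.64² = 5.312×10^3 N

P_cr ≈ 5.31 kN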